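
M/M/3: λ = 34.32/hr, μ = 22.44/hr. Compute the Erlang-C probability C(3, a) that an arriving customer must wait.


a = λ/μ = 1.5294; ρ = a/3 = 0.5098
P₀ = 0.203447 (from M/M/c formula)
C(c,a) = [a^c/(c!(1−ρ))]·P₀ = [3.57745/(6·0.4902)]·0.203447
= 1.21633·0.203447 = 0.247459

Final: 0.247459


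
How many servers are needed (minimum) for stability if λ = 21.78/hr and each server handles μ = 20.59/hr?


Stability requires cμ > λ ⇔ c > λ/μ.
λ/μ = 21.78/20.59 = 1.0578
Minimum integer c = ⌊1.0578⌋ + 1 = 2
Check: 2·20.59 = 41.18 > 21.78, while 1·20.59 = 20.59 ≤ 21.78

Final: 2 servers


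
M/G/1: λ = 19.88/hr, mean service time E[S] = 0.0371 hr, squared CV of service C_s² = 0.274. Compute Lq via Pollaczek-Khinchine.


ρ = λ·E[S] = 19.88·0.0371 = 0.7375
Lq = ρ²(1+C_s²)/(2(1−ρ)) = 0.5440·(1+0.274)/(2·0.2625)
= 0.5440·1.2740/0.5249 = 1.32029

Final: 1.32029


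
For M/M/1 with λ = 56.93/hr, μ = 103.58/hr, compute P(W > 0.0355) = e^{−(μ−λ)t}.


W ~ Exponential(μ−λ) for M/M/1.
μ − λ = 103.58 − 56.93 = 46.6500
P(W > t) = e^{−(μ−λ)t} = e^{−1.6561} = 0.190887

Final: 0.190887


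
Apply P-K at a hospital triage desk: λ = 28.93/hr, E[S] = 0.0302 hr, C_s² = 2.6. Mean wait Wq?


ρ = λ·E[S] = 28.93·0.0302 = 0.8737
E[S²] = E[S]²(1+C_s²) = 0.0302²·(1+2.6) = 0.003283
Wq = λ·E[S²]/(2(1−ρ)) = 28.93·0.003283/(2·0.1263) = 0.37600 hr

Final: 0.37600 hr


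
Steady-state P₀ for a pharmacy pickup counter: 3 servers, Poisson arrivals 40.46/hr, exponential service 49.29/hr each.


a = λ/μ = 40.46/49.29 = 0.8209; ρ = a/c = 0.2736
Σ_{k=0}^{2} a^k/k! (terms k=0..2) = 1.00000 + 0.82086 + 0.33690 = 2.15776
Tail: a^3/(3!(1−ρ)) = 0.55310/(6·0.7264) = 0.12691
P₀ = 1/(2.15776 + 0.12691) = 1/2.28467 = 0.437701

Final: 0.437701


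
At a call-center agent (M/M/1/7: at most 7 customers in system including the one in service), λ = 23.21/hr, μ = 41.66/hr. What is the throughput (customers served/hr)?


ρ = 0.5571; P_K = (1−ρ)ρ^7/(1−ρ^8) = 0.007448
λ_eff = λ(1 − P_K) = 23.21·(1 − 0.007448) = 23.21·0.992552 = 23.0371 /hr

Final: 23.0371 /hr


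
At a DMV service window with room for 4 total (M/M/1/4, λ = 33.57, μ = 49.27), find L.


ρ = 33.57/49.27 = 0.6813
L = ρ[1 − (K+1)ρ^K + Kρ^(K+1)] / [(1−ρ)(1−ρ^(K+1))]
Numerator: 0.6813·(1 − 5·0.215514 + 4·0.146840) = 0.347344
Denominator: (0.3187)·(0.853160) = 0.271861
L = 0.347344/0.271861 = 1.2777

Final: 1.2777


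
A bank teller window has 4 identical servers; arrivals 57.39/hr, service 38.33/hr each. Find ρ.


ρ = λ/(cμ) = 57.39/(4·38.33) = 57.39/153.32 = 0.3743

Final: 0.3743


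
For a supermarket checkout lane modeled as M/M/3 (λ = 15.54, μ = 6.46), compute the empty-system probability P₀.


a = λ/μ = 15.54/6.46 = 2.4056; ρ = a/c = 0.8019
Σ_{k=0}^{2} a^k/k! (terms k=0..2) = 1.00000 + 2.40557 + 2.89339 = 6.29896
Tail: a^3/(3!(1−ρ)) = 13.92052/(6·0.1981) = 11.70919
P₀ = 1/(6.29896 + 11.70919) = 1/18.00815 = 0.055530

Final: 0.055530


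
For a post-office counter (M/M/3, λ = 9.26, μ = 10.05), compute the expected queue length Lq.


a = λ/μ = 0.9214; ρ = a/3 = 0.3071
P₀ = 0.394627
Lq = P₀·a^c·ρ / (c!·(1−ρ)²) = 0.394627·0.78223·0.3071/(6·0.48007)
= 0.03291

Final: 0.03291


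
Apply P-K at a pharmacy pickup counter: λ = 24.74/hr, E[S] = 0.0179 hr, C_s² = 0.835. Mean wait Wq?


ρ = λ·E[S] = 24.74·0.0179 = 0.4428
E[S²] = E[S]²(1+C_s²) = 0.0179²·(1+0.835) = 0.0005880
Wq = λ·E[S²]/(2(1−ρ)) = 24.74·0.0005880/(2·0.5572) = 0.01305 hr

Final: 0.01305 hr


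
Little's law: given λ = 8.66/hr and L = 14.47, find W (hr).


W = L/λ = 14.47/8.66 = 1.6709 hr

Final: 1.6709 hr


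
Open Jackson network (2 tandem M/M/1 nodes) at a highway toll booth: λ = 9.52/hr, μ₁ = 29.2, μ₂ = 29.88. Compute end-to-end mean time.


Each node sees arrival rate λ = 9.52/hr (tandem ⇒ throughput preserved).
W₁ = 1/(μ₁−λ) = 1/(29.2−9.52) = 0.05081 hr
W₂ = 1/(μ₂−λ) = 1/(29.88−9.52) = 0.04912 hr
W_total = W₁ + W₂ = 0.05081 + 0.04912 = 0.09993 hr

Final: 0.09993 hr


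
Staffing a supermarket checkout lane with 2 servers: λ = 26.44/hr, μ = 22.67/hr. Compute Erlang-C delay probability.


a = λ/μ = 1.1663; ρ = a/2 = 0.5831
P₀ = 0.263305 (from M/M/c formula)
C(c,a) = [a^c/(c!(1−ρ))]·P₀ = [1.36025/(2·0.4169)]·0.263305
= 1.63158·0.263305 = 0.429604

Final: 0.429604


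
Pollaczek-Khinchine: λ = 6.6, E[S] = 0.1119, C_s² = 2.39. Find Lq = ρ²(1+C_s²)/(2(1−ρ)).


ρ = λ·E[S] = 6.6·0.1119 = 0.7385
Lq = ρ²(1+C_s²)/(2(1−ρ)) = 0.5454·(1+2.39)/(2·0.2615)
= 0.5454·3.3900/0.5229 = 3.53600

Final: 3.53600


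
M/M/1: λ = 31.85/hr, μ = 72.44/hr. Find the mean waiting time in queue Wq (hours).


ρ = 31.85/72.44 = 0.4397
Wq = ρ/(μ−λ) = 0.4397/(72.44 − 31.85) = 0.4397/40.59 = 0.01083 hr

Final: 0.01083 hr


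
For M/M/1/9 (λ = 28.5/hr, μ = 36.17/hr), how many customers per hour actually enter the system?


ρ = 0.7879; P_K = (1−ρ)ρ^9/(1−ρ^10) = 0.027349
λ_eff = λ(1 − P_K) = 28.5·(1 − 0.027349) = 28.5·0.972651 = 27.7205 /hr

Final: 27.7205 /hr


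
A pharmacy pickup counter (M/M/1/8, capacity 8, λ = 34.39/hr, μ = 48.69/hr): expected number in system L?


ρ = 34.39/48.69 = 0.7063
L = ρ[1 − (K+1)ρ^K + Kρ^(K+1)] / [(1−ρ)(1−ρ^(K+1))]
Numerator: 0.7063·(1 − 9·0.061935 + 8·0.043745) = 0.559778
Denominator: (0.2937)·(0.956255) = 0.280847
L = 0.559778/0.280847 = 1.9932

Final: 1.9932


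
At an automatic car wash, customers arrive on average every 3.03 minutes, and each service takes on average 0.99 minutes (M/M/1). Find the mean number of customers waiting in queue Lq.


λ = 60/3.03 = 19.8020 /hr
μ = 60/0.99 = 60.6061 /hr
ρ = λ/μ = 19.8020/60.6061 = 0.3267
Lq = ρ²/(1−ρ) = 0.1068/0.6733 = 0.1586

Final: 0.1586


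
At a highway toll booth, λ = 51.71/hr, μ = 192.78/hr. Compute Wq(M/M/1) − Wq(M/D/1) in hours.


ρ = 51.71/192.78 = 0.2682
Wq(M/M/1) = ρ/(μ−λ) = 0.2682/141.07 = 0.001901 hr
Wq(M/D/1) = ρ/(2(μ−λ)) = 0.0009507 hr
Savings = 0.001901 − 0.0009507 = 0.0009507 hr

Final: 0.0009507 hr


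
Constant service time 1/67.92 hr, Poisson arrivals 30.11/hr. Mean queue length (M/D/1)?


ρ = 30.11/67.92 = 0.4433
M/D/1: Lq = ρ²/(2(1−ρ)) = 0.1965/(2·0.5567) = 0.17652

Final: 0.17652


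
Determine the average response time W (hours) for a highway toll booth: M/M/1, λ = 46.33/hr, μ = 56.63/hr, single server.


W = 1/(μ−λ) = 1/(56.63 − 46.33) = 1/10.30 = 0.09709 hr

Final: 0.09709 hr


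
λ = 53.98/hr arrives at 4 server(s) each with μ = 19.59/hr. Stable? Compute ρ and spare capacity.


Total capacity cμ = 4·19.59 = 78.36/hr
ρ = λ/(cμ) = 53.98/78.36 = 0.6889
Stable ⇔ ρ < 1: YES
Spare capacity = cμ − λ = 78.36 − 53.98 = 24.38/hr

Final: ρ = 0.6889; stable; margin = 24.38/hr


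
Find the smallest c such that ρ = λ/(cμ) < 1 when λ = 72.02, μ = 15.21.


Stability requires cμ > λ ⇔ c > λ/μ.
λ/μ = 72.02/15.21 = 4.7350
Minimum integer c = ⌊4.7350⌋ + 1 = 5
Check: 5·15.21 = 76.05 > 72.02, while 4·15.21 = 60.84 ≤ 72.02

Final: 5 servers


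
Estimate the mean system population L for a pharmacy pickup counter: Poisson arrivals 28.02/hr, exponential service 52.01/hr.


ρ = λ/μ = 28.02/52.01 = 0.5387
L = ρ/(1−ρ) = 0.5387/(1 − 0.5387) = 0.5387/0.4613 = 1.1680

Final: 1.1680


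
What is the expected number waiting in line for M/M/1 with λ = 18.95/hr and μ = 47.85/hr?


ρ = 18.95/47.85 = 0.3960
Lq = ρ²/(1−ρ) = 0.1568/0.6040 = 0.2597

Final: 0.2597


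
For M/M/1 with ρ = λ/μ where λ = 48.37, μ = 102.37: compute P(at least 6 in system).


ρ = 48.37/102.37 = 0.4725
P(N ≥ n) = ρ^n = 0.4725^6 = 0.011128

Final: 0.011128


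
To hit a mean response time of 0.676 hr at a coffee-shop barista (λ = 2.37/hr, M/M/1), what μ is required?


W = 1/(μ−λ) ⇒ μ − λ = 1/W = 1/0.676 = 1.4793
μ = λ + 1/W = 2.37 + 1.4793 = 3.8493 per hr

Final: 3.8493 /hr


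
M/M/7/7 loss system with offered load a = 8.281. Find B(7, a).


B(c,a) = (a^c/c!) / Σ_{k=0}^{c} a^k/k!
a^7/7! = 529.845141
Σ terms (k=0..7): 1.00000 + 8.28100 + 34.28748 + 94.64488 + 195.93855 + 324.51343 + 447.88262 + 529.84514 = 1636.393103
B = 529.845141/1636.393103 = 0.323788

Final: 0.323788


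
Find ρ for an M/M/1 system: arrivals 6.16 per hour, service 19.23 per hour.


ρ = λ/μ = 6.16/19.23 = 0.3203

Final: 0.3203


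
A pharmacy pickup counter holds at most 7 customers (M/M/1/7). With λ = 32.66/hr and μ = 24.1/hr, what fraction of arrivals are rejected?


ρ = λ/μ = 32.66/24.1 = 1.3552
P_K = (1−ρ)ρ^K/(1−ρ^(K+1)) = (-0.3552·8.394483)/(1 − 11.376092)
= -2.981609/-10.376092 = 0.287354

Final: 0.287354


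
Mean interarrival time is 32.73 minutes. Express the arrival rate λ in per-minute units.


λ = 1/(interarrival time) in consistent units.
1 minute = 1 min, so λ = 1/32.73 = 0.03055 per minute

Final: 0.03055 /min


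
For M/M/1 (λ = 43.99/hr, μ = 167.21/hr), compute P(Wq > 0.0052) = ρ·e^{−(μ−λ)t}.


ρ = 43.99/167.21 = 0.2631
P(Wq > t) = ρ·e^{−(μ−λ)t} = 0.2631·e^{−0.6407}
= 0.2631·0.526900 = 0.138618

Final: 0.138618


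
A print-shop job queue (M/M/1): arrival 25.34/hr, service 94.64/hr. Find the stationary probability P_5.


ρ = 25.34/94.64 = 0.2678
P_n = (1−ρ)·ρ^n = (1 − 0.2678)·0.2678^5 = 0.7322·0.001376 = 0.001008

Final: 0.001008


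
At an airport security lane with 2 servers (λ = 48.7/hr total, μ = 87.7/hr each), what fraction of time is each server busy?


ρ = λ/(cμ) = 48.7/(2·87.7) = 48.7/175.40 = 0.2777

Final: 0.2777


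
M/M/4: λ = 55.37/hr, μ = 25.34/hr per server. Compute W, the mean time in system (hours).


a = 2.1851; ρ = 0.5463; P₀ = 0.106330
Lq = P₀·a^c·ρ/(c!(1−ρ)²) = 0.26800
Wq = Lq/λ = 0.26800/55.37 = 0.004840 hr
W = Wq + 1/μ = 0.004840 + 0.03946 = 0.04430 hr

Final: 0.04430 hr


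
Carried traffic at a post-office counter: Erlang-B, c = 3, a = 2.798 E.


B(3,2.798) = 0.321285 (Erlang-B)
Carried load = a(1 − B) = 2.798·(1 − 0.321285) = 2.798·0.678715 = 1.8990 E

Final: 1.8990 Erlangs


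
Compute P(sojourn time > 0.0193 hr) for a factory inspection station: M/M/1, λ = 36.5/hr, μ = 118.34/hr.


W ~ Exponential(μ−λ) for M/M/1.
μ − λ = 118.34 − 36.5 = 81.8400
P(W > t) = e^{−(μ−λ)t} = e^{−1.5795} = 0.206076

Final: 0.206076


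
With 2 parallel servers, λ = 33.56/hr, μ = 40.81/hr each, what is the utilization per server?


ρ = λ/(cμ) = 33.56/(2·40.81) = 33.56/81.62 = 0.4112

Final: 0.4112


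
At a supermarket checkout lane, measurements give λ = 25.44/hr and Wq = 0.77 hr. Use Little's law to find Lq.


Lq = λWq = 25.44·0.77 = 19.5888

Final: 19.5888


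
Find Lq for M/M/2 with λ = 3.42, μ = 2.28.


a = λ/μ = 1.5000; ρ = a/2 = 0.7500
P₀ = 0.142857
Lq = P₀·a^c·ρ / (c!·(1−ρ)²) = 0.142857·2.25000·0.7500/(2·0.06250)
= 1.92857

Final: 1.92857


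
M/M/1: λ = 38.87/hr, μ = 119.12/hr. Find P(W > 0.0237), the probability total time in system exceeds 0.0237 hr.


W ~ Exponential(μ−λ) for M/M/1.
μ − λ = 119.12 − 38.87 = 80.2500
P(W > t) = e^{−(μ−λ)t} = e^{−1.9019} = 0.149281

Final: 0.149281


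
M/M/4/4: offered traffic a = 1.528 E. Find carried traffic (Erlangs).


B(4,1.528) = 0.050283 (Erlang-B)
Carried load = a(1 − B) = 1.528·(1 − 0.050283) = 1.528·0.949717 = 1.4512 E

Final: 1.4512 Erlangs


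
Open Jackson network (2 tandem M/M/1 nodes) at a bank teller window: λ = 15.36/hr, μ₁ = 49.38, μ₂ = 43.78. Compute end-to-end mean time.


Each node sees arrival rate λ = 15.36/hr (tandem ⇒ throughput preserved).
W₁ = 1/(μ₁−λ) = 1/(49.38−15.36) = 0.02939 hr
W₂ = 1/(μ₂−λ) = 1/(43.78−15.36) = 0.03519 hr
W_total = W₁ + W₂ = 0.02939 + 0.03519 = 0.06458 hr

Final: 0.06458 hr


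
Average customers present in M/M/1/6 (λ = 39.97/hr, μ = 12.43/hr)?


ρ = 39.97/12.43 = 3.2156
L = ρ[1 − (K+1)ρ^K + Kρ^(K+1)] / [(1−ρ)(1−ρ^(K+1))]
Numerator: 3.2156·(1 − 7·1105.549310 + 6·3555.012543) = 43707.275675
Denominator: (-2.2156)·(-3554.012543) = 7874.296494
L = 43707.275675/7874.296494 = 5.5506

Final: 5.5506


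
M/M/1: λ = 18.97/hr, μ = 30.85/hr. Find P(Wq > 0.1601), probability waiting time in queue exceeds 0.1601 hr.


ρ = 18.97/30.85 = 0.6149
P(Wq > t) = ρ·e^{−(μ−λ)t} = 0.6149·e^{−1.9020}
= 0.6149·0.149272 = 0.091789

Final: 0.091789


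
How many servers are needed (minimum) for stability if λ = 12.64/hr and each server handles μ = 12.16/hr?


Stability requires cμ > λ ⇔ c > λ/μ.
λ/μ = 12.64/12.16 = 1.0395
Minimum integer c = ⌊1.0395⌋ + 1 = 2
Check: 2·12.16 = 24.32 > 12.64, while 1·12.16 = 12.16 ≤ 12.64

Final: 2 servers


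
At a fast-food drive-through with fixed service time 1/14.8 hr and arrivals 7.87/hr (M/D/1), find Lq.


ρ = 7.87/14.8 = 0.5318
M/D/1: Lq = ρ²/(2(1−ρ)) = 0.2828/(2·0.4682) = 0.30194

Final: 0.30194


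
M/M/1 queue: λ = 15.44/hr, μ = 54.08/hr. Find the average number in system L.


ρ = λ/μ = 15.44/54.08 = 0.2855
L = ρ/(1−ρ) = 0.2855/(1 − 0.2855) = 0.2855/0.7145 = 0.3996

Final: 0.3996


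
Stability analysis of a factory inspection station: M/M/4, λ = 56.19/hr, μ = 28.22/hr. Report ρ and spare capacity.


Total capacity cμ = 4·28.22 = 112.88/hr
ρ = λ/(cμ) = 56.19/112.88 = 0.4978
Stable ⇔ ρ < 1: YES
Spare capacity = cμ − λ = 112.88 − 56.19 = 56.69/hr

Final: ρ = 0.4978; stable; margin = 56.69/hr


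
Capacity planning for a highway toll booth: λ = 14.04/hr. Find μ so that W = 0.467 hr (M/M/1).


W = 1/(μ−λ) ⇒ μ − λ = 1/W = 1/0.467 = 2.1413
μ = λ + 1/W = 14.04 + 2.1413 = 16.1813 per hr

Final: 16.1813 /hr


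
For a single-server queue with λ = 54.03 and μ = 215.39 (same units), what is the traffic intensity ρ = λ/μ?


ρ = λ/μ = 54.03/215.39 = 0.2508

Final: 0.2508


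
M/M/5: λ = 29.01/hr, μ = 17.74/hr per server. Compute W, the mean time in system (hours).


a = 1.6353; ρ = 0.3271; P₀ = 0.194402
Lq = P₀·a^c·ρ/(c!(1−ρ)²) = 0.01368
Wq = Lq/λ = 0.01368/29.01 = 0.0004716 hr
W = Wq + 1/μ = 0.0004716 + 0.05637 = 0.05684 hr

Final: 0.05684 hr


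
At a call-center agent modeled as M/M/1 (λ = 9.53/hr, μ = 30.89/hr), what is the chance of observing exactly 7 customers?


ρ = 9.53/30.89 = 0.3085
P_n = (1−ρ)·ρ^n = (1 − 0.3085)·0.3085^7 = 0.6915·0.0002660 = 0.0001840

Final: 0.0001840


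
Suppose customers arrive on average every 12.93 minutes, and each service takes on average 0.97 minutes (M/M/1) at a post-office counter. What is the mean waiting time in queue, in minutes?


λ = 60/12.93 = 4.6404 /hr
μ = 60/0.97 = 61.8557 /hr
ρ = λ/μ = 4.6404/61.8557 = 0.07502
Wq = ρ/(μ−λ) = 0.07502/(61.8557−4.6404) = 0.001311 hr
In minutes: 0.001311·60 = 0.07867 min

Final: 0.07867 min


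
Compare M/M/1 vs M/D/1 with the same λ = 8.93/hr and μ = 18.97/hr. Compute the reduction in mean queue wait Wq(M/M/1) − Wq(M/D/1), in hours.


ρ = 8.93/18.97 = 0.4707
Wq(M/M/1) = ρ/(μ−λ) = 0.4707/10.04 = 0.04689 hr
Wq(M/D/1) = ρ/(2(μ−λ)) = 0.02344 hr
Savings = 0.04689 − 0.02344 = 0.02344 hr

Final: 0.02344 hr


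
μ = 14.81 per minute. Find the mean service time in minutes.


Mean service time = 1/μ = 1/14.81 minute = 0.06752 minute
In minutes: 0.06752 × 1 = 0.06752 min

Final: 0.06752 min


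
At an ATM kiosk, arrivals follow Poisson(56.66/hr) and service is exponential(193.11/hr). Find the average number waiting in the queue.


ρ = 56.66/193.11 = 0.2934
Lq = ρ²/(1−ρ) = 0.08609/0.7066 = 0.1218

Final: 0.1218


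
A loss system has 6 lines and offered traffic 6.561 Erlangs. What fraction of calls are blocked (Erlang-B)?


B(c,a) = (a^c/c!) / Σ_{k=0}^{c} a^k/k!
a^6/6! = 110.786726
Σ terms (k=0..6): 1.00000 + 6.56100 + 21.52336 + 47.07159 + 77.20917 + 101.31388 + 110.78673 = 365.465730
B = 110.786726/365.465730 = 0.303138

Final: 0.303138


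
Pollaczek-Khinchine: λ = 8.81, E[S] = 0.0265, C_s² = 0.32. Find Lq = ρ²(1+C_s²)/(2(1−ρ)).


ρ = λ·E[S] = 8.81·0.0265 = 0.2335
Lq = ρ²(1+C_s²)/(2(1−ρ)) = 0.05451·(1+0.32)/(2·0.7665)
= 0.05451·1.3200/1.5331 = 0.04693

Final: 0.04693


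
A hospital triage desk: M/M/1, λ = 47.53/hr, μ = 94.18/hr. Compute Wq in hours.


ρ = 47.53/94.18 = 0.5047
Wq = ρ/(μ−λ) = 0.5047/(94.18 − 47.53) = 0.5047/46.65 = 0.01082 hr

Final: 0.01082 hr


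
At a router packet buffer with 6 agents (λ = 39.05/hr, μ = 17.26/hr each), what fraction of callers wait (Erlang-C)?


a = λ/μ = 2.2625; ρ = a/6 = 0.3771
P₀ = 0.103770 (from M/M/c formula)
C(c,a) = [a^c/(c!(1−ρ))]·P₀ = [134.11627/(720·0.6229)]·0.103770
= 0.29903·0.103770 = 0.031030

Final: 0.031030


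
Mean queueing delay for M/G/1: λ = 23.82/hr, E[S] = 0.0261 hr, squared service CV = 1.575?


ρ = λ·E[S] = 23.82·0.0261 = 0.6217
E[S²] = E[S]²(1+C_s²) = 0.0261²·(1+1.575) = 0.001754
Wq = λ·E[S²]/(2(1−ρ)) = 23.82·0.001754/(2·0.3783) = 0.05523 hr

Final: 0.05523 hr


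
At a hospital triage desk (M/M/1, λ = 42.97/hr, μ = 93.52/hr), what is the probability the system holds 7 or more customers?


ρ = 42.97/93.52 = 0.4595
P(N ≥ n) = ρ^n = 0.4595^7 = 0.004323

Final: 0.004323


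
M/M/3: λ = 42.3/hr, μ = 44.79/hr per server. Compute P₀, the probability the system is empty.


a = λ/μ = 42.3/44.79 = 0.9444; ρ = a/c = 0.3148
Σ_{k=0}^{2} a^k/k! (terms k=0..2) = 1.00000 + 0.94441 + 0.44595 = 2.39036
Tail: a^3/(3!(1−ρ)) = 0.84232/(6·0.6852) = 0.20489
P₀ = 1/(2.39036 + 0.20489) = 1/2.59525 = 0.385320

Final: 0.385320


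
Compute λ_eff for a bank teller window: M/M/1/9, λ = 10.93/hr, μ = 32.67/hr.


ρ = 0.3346; P_K = (1−ρ)ρ^9/(1−ρ^10) = 0.00003494
λ_eff = λ(1 − P_K) = 10.93·(1 − 0.00003494) = 10.93·0.999965 = 10.9296 /hr

Final: 10.9296 /hr


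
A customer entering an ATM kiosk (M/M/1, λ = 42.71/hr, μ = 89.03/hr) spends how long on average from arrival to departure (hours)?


W = 1/(μ−λ) = 1/(89.03 − 42.71) = 1/46.32 = 0.02159 hr

Final: 0.02159 hr


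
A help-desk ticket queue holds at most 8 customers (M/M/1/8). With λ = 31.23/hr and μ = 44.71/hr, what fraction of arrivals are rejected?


ρ = λ/μ = 31.23/44.71 = 0.6985
P_K = (1−ρ)ρ^K/(1−ρ^(K+1)) = (0.3015·0.056668)/(1 − 0.039583)
= 0.017085/0.960417 = 0.017790

Final: 0.017790


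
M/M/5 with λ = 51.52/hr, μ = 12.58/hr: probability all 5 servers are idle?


a = λ/μ = 51.52/12.58 = 4.0954; ρ = a/c = 0.8191
Σ_{k=0}^{4} a^k/k! (terms k=0..4) = 1.00000 + 4.09539 + 8.38611 + 11.44813 + 11.72113 = 36.65076
Tail: a^5/(5!(1−ρ)) = 1152.06257/(120·0.1809) = 53.06439
P₀ = 1/(36.65076 + 53.06439) = 1/89.71515 = 0.011146

Final: 0.011146


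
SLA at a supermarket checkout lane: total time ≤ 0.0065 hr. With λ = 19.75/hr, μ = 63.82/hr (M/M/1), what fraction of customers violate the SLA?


W ~ Exponential(μ−λ) for M/M/1.
μ − λ = 63.82 − 19.75 = 44.0700
P(W > t) = e^{−(μ−λ)t} = e^{−0.2865} = 0.750921

Final: 0.750921


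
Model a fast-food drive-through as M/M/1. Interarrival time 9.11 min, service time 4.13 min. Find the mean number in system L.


λ = 60/9.11 = 6.5862 /hr
μ = 60/4.13 = 14.5278 /hr
ρ = λ/μ = 6.5862/14.5278 = 0.4533
L = ρ/(1−ρ) = 0.4533/0.5467 = 0.8293

Final: 0.8293


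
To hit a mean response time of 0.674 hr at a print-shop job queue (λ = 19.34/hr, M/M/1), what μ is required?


W = 1/(μ−λ) ⇒ μ − λ = 1/W = 1/0.674 = 1.4837
μ = λ + 1/W = 19.34 + 1.4837 = 20.8237 per hr

Final: 20.8237 /hr


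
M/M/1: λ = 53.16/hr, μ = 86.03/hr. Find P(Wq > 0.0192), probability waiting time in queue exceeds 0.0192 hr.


ρ = 53.16/86.03 = 0.6179
P(Wq > t) = ρ·e^{−(μ−λ)t} = 0.6179·e^{−0.6311}
= 0.6179·0.532004 = 0.328738

Final: 0.328738


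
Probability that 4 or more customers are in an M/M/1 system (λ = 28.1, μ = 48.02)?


ρ = 28.1/48.02 = 0.5852
P(N ≥ n) = ρ^n = 0.5852^4 = 0.117256

Final: 0.117256


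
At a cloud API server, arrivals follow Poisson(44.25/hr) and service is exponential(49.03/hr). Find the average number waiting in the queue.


ρ = 44.25/49.03 = 0.9025
Lq = ρ²/(1−ρ) = 0.8145/0.09749 = 8.3548

Final: 8.3548


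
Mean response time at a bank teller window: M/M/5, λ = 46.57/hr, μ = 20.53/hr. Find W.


a = 2.2684; ρ = 0.4537; P₀ = 0.101980
Lq = P₀·a^c·ρ/(c!(1−ρ)²) = 0.07758
Wq = Lq/λ = 0.07758/46.57 = 0.001666 hr
W = Wq + 1/μ = 0.001666 + 0.04871 = 0.05038 hr

Final: 0.05038 hr


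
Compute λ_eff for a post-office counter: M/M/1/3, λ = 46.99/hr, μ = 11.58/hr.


ρ = 4.0579; P_K = (1−ρ)ρ^3/(1−ρ^4) = 0.756354
λ_eff = λ(1 − P_K) = 46.99·(1 − 0.756354) = 46.99·0.243646 = 11.4489 /hr

Final: 11.4489 /hr


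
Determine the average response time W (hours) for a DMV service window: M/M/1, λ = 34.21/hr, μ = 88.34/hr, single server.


W = 1/(μ−λ) = 1/(88.34 − 34.21) = 1/54.13 = 0.01847 hr

Final: 0.01847 hr


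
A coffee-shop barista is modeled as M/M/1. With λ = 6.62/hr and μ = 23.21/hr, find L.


ρ = λ/μ = 6.62/23.21 = 0.2852
L = ρ/(1−ρ) = 0.2852/(1 − 0.2852) = 0.2852/0.7148 = 0.3990

Final: 0.3990


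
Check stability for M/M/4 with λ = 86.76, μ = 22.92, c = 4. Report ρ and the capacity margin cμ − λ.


Total capacity cμ = 4·22.92 = 91.68/hr
ρ = λ/(cμ) = 86.76/91.68 = 0.9463
Stable ⇔ ρ < 1: YES
Spare capacity = cμ − λ = 91.68 − 86.76 = 4.92/hr

Final: ρ = 0.9463; stable; margin = 4.92/hr


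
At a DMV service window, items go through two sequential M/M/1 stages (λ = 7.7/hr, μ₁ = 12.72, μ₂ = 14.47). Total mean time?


Each node sees arrival rate λ = 7.7/hr (tandem ⇒ throughput preserved).
W₁ = 1/(μ₁−λ) = 1/(12.72−7.7) = 0.19920 hr
W₂ = 1/(μ₂−λ) = 1/(14.47−7.7) = 0.14771 hr
W_total = W₁ + W₂ = 0.19920 + 0.14771 = 0.34691 hr

Final: 0.34691 hr


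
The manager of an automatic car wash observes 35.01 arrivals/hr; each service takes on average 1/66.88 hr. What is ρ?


ρ = λ/μ = 35.01/66.88 = 0.5235

Final: 0.5235


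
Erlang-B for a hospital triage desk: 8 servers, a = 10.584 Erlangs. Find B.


B(c,a) = (a^c/c!) / Σ_{k=0}^{c} a^k/k!
a^8/8! = 3905.513344
Σ terms (k=0..8): 1.00000 + 10.58400 + 56.01053 + 197.60514 + 522.86321 + 1106.79684 + 1952.38962 + 2952.01311 + 3905.51334 = 10704.775793
B = 3905.513344/10704.775793 = 0.364838

Final: 0.364838


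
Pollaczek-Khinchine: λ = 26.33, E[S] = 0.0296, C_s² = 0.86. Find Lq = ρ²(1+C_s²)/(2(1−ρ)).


ρ = λ·E[S] = 26.33·0.0296 = 0.7794
Lq = ρ²(1+C_s²)/(2(1−ρ)) = 0.6074·(1+0.86)/(2·0.2206)
= 0.6074·1.8600/0.4413 = 2.56035

Final: 2.56035


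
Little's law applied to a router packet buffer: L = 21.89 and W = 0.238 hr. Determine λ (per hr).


λ = L/W = 21.89/0.238 = 91.9748 /hr

Final: 91.9748 /hr


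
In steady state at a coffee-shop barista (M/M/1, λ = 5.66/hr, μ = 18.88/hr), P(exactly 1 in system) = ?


ρ = 5.66/18.88 = 0.2998
P_n = (1−ρ)·ρ^n = (1 − 0.2998)·0.2998^1 = 0.7002·0.299788 = 0.209915

Final: 0.209915


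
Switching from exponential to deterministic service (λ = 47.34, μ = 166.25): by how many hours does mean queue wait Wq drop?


ρ = 47.34/166.25 = 0.2848
Wq(M/M/1) = ρ/(μ−λ) = 0.2848/118.91 = 0.002395 hr
Wq(M/D/1) = ρ/(2(μ−λ)) = 0.001197 hr
Savings = 0.002395 − 0.001197 = 0.001197 hr

Final: 0.001197 hr


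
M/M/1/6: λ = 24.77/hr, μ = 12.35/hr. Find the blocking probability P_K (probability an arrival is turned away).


ρ = λ/μ = 24.77/12.35 = 2.0057
P_K = (1−ρ)ρ^K/(1−ρ^(K+1)) = (-1.0057·65.095999)/(1 − 130.560962)
= -65.464964/-129.560962 = 0.505283

Final: 0.505283


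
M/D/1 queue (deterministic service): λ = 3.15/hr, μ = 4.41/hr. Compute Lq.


ρ = 3.15/4.41 = 0.7143
M/D/1: Lq = ρ²/(2(1−ρ)) = 0.5102/(2·0.2857) = 0.89286

Final: 0.89286


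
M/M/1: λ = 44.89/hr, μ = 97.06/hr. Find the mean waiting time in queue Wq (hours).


ρ = 44.89/97.06 = 0.4625
Wq = ρ/(μ−λ) = 0.4625/(97.06 − 44.89) = 0.4625/52.17 = 0.008865 hr

Final: 0.008865 hr


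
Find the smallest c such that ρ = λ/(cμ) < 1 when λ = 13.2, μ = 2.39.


Stability requires cμ > λ ⇔ c > λ/μ.
λ/μ = 13.2/2.39 = 5.5230
Minimum integer c = ⌊5.5230⌋ + 1 = 6
Check: 6·2.39 = 14.34 > 13.2, while 5·2.39 = 11.95 ≤ 13.2

Final: 6 servers


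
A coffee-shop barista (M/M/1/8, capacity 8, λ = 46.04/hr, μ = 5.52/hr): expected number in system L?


ρ = 46.04/5.52 = 8.3406
L = ρ[1 − (K+1)ρ^K + Kρ^(K+1)] / [(1−ρ)(1−ρ^(K+1))]
Numerator: 8.3406·(1 − 9·23419083.649151 + 8·195328733.914294) = 11275280402.262814
Denominator: (-7.3406)·(-195328732.914294) = 1433826133.638987
L = 11275280402.262814/1433826133.638987 = 7.8638

Final: 7.8638


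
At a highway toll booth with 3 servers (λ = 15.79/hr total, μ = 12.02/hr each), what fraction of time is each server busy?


ρ = λ/(cμ) = 15.79/(3·12.02) = 15.79/36.06 = 0.4379

Final: 0.4379


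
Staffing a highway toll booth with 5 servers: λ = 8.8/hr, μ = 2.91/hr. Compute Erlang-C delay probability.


a = λ/μ = 3.0241; ρ = a/5 = 0.6048
P₀ = 0.045407 (from M/M/c formula)
C(c,a) = [a^c/(c!(1−ρ))]·P₀ = [252.89976/(120·0.3952)]·0.045407
= 5.33289·0.045407 = 0.242150

Final: 0.242150


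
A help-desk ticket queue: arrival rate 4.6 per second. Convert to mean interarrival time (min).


Mean interarrival time = 1/λ = 1/4.6 second = 0.21739 second
In minutes: 0.21739 × 0.0166667 = 0.003623 min

Final: 0.003623 min


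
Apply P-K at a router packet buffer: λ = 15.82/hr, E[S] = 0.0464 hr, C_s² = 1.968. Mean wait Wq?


ρ = λ·E[S] = 15.82·0.0464 = 0.7340
E[S²] = E[S]²(1+C_s²) = 0.0464²·(1+1.968) = 0.006390
Wq = λ·E[S²]/(2(1−ρ)) = 15.82·0.006390/(2·0.2660) = 0.19005 hr

Final: 0.19005 hr


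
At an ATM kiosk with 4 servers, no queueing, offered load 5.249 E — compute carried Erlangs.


B(4,5.249) = 0.417509 (Erlang-B)
Carried load = a(1 − B) = 5.249·(1 − 0.417509) = 5.249·0.582491 = 3.0575 E

Final: 3.0575 Erlangs


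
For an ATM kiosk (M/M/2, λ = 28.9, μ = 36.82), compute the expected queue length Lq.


a = λ/μ = 0.7849; ρ = a/2 = 0.3924
P₀ = 0.436318
Lq = P₀·a^c·ρ / (c!·(1−ρ)²) = 0.436318·0.61607·0.3924/(2·0.36912)
= 0.14290

Final: 0.14290


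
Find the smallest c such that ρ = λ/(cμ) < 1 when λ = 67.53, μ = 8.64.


Stability requires cμ > λ ⇔ c > λ/μ.
λ/μ = 67.53/8.64 = 7.8160
Minimum integer c = ⌊7.8160⌋ + 1 = 8
Check: 8·8.64 = 69.12 > 67.53, while 7·8.64 = 60.48 ≤ 67.53

Final: 8 servers


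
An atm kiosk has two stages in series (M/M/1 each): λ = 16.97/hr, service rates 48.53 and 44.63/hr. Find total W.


Each node sees arrival rate λ = 16.97/hr (tandem ⇒ throughput preserved).
W₁ = 1/(μ₁−λ) = 1/(48.53−16.97) = 0.03169 hr
W₂ = 1/(μ₂−λ) = 1/(44.63−16.97) = 0.03615 hr
W_total = W₁ + W₂ = 0.03169 + 0.03615 = 0.06784 hr

Final: 0.06784 hr


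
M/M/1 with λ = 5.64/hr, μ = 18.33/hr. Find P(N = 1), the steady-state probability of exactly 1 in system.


ρ = 5.64/18.33 = 0.3077
P_n = (1−ρ)·ρ^n = (1 − 0.3077)·0.3077^1 = 0.6923·0.307692 = 0.213018

Final: 0.213018


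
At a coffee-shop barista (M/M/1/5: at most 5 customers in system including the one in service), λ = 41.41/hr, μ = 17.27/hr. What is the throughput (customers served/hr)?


ρ = 2.3978; P_K = (1−ρ)ρ^5/(1−ρ^6) = 0.586034
λ_eff = λ(1 − P_K) = 41.41·(1 − 0.586034) = 41.41·0.413966 = 17.1423 /hr

Final: 17.1423 /hr


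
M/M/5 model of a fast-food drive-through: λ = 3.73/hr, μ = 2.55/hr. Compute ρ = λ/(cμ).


ρ = λ/(cμ) = 3.73/(5·2.55) = 3.73/12.75 = 0.2925

Final: 0.2925


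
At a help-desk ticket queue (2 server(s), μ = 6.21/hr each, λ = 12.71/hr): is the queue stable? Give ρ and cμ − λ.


Total capacity cμ = 2·6.21 = 12.42/hr
ρ = λ/(cμ) = 12.71/12.42 = 1.0233
Stable ⇔ ρ < 1: NO
Spare capacity = cμ − λ = 12.42 − 12.71 = -0.29/hr

Final: ρ = 1.0233; unstable; margin = -0.29/hr


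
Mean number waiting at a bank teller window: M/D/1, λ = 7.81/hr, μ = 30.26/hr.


ρ = 7.81/30.26 = 0.2581
M/D/1: Lq = ρ²/(2(1−ρ)) = 0.06661/(2·0.7419) = 0.04489

Final: 0.04489


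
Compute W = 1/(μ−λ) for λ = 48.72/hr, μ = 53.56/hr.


W = 1/(μ−λ) = 1/(53.56 − 48.72) = 1/4.84 = 0.2066 hr

Final: 0.2066 hr


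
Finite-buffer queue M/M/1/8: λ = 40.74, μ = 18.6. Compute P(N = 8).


ρ = λ/μ = 40.74/18.6 = 2.1903
P_K = (1−ρ)ρ^K/(1−ρ^(K+1)) = (-1.1903·529.742289)/(1 − 1160.306497)
= -630.564208/-1159.306497 = 0.543915

Final: 0.543915


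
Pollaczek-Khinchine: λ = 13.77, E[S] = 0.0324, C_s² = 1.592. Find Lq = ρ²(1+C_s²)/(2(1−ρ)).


ρ = λ·E[S] = 13.77·0.0324 = 0.4461
Lq = ρ²(1+C_s²)/(2(1−ρ)) = 0.1990·(1+1.592)/(2·0.5539)
= 0.1990·2.5920/1.1077 = 0.46577

Final: 0.46577


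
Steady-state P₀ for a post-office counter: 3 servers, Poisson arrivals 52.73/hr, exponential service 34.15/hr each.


a = λ/μ = 52.73/34.15 = 1.5441; ρ = a/c = 0.5147
Σ_{k=0}^{2} a^k/k! (terms k=0..2) = 1.00000 + 1.54407 + 1.19208 = 3.73615
Tail: a^3/(3!(1−ρ)) = 3.68130/(6·0.4853) = 1.26424
P₀ = 1/(3.73615 + 1.26424) = 1/5.00039 = 0.199984

Final: 0.199984


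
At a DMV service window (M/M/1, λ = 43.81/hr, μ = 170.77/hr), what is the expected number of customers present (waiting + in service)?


ρ = λ/μ = 43.81/170.77 = 0.2565
L = ρ/(1−ρ) = 0.2565/(1 − 0.2565) = 0.2565/0.7435 = 0.3451

Final: 0.3451


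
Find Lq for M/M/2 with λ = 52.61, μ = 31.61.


a = λ/μ = 1.6643; ρ = a/2 = 0.8322
P₀ = 0.091600
Lq = P₀·a^c·ρ / (c!·(1−ρ)²) = 0.091600·2.77005·0.8322/(2·0.02817)
= 3.74838

Final: 3.74838


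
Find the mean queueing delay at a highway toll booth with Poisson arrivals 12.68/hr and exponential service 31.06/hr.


ρ = 12.68/31.06 = 0.4082
Wq = ρ/(μ−λ) = 0.4082/(31.06 − 12.68) = 0.4082/18.38 = 0.02221 hr

Final: 0.02221 hr


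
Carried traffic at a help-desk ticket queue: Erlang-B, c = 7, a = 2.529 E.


B(7,2.529) = 0.010516 (Erlang-B)
Carried load = a(1 − B) = 2.529·(1 − 0.010516) = 2.529·0.989484 = 2.5024 E

Final: 2.5024 Erlangs


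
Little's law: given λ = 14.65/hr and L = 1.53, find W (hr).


W = L/λ = 1.53/14.65 = 0.1044 hr

Final: 0.1044 hr


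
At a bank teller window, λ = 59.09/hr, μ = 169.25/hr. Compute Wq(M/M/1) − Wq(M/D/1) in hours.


ρ = 59.09/169.25 = 0.3491
Wq(M/M/1) = ρ/(μ−λ) = 0.3491/110.16 = 0.003169 hr
Wq(M/D/1) = ρ/(2(μ−λ)) = 0.001585 hr
Savings = 0.003169 − 0.001585 = 0.001585 hr

Final: 0.001585 hr


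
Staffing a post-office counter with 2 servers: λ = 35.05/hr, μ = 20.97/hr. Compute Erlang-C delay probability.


a = λ/μ = 1.6714; ρ = a/2 = 0.8357
P₀ = 0.089492 (from M/M/c formula)
C(c,a) = [a^c/(c!(1−ρ))]·P₀ = [2.79370/(2·0.1643)]·0.089492
= 8.50273·0.089492 = 0.760928

Final: 0.760928


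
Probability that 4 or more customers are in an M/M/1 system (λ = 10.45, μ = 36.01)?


ρ = 10.45/36.01 = 0.2902
P(N ≥ n) = ρ^n = 0.2902^4 = 0.007092

Final: 0.007092


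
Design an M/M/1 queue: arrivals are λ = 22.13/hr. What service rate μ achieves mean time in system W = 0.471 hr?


W = 1/(μ−λ) ⇒ μ − λ = 1/W = 1/0.471 = 2.1231
μ = λ + 1/W = 22.13 + 2.1231 = 24.2531 per hr

Final: 24.2531 /hr


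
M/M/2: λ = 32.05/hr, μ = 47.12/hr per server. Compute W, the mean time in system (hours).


a = 0.6802; ρ = 0.3401; P₀ = 0.492438
Lq = P₀·a^c·ρ/(c!(1−ρ)²) = 0.08896
Wq = Lq/λ = 0.08896/32.05 = 0.002776 hr
W = Wq + 1/μ = 0.002776 + 0.02122 = 0.02400 hr

Final: 0.02400 hr


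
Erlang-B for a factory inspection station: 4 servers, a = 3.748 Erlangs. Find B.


B(c,a) = (a^c/c!) / Σ_{k=0}^{c} a^k/k!
a^4/4! = 8.222182
Σ terms (k=0..4): 1.00000 + 3.74800 + 7.02375 + 8.77501 + 8.22218 = 28.768942
B = 8.222182/28.768942 = 0.285801

Final: 0.285801


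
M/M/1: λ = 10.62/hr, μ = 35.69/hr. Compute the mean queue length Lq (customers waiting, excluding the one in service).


ρ = 10.62/35.69 = 0.2976
Lq = ρ²/(1−ρ) = 0.08854/0.7024 = 0.1261

Final: 0.1261


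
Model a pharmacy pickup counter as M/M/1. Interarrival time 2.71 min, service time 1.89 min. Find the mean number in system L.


λ = 60/2.71 = 22.1402 /hr
μ = 60/1.89 = 31.7460 /hr
ρ = λ/μ = 22.1402/31.7460 = 0.6974
L = ρ/(1−ρ) = 0.6974/0.3026 = 2.3049

Final: 2.3049


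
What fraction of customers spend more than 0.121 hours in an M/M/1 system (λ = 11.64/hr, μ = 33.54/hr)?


W ~ Exponential(μ−λ) for M/M/1.
μ − λ = 33.54 − 11.64 = 21.9000
P(W > t) = e^{−(μ−λ)t} = e^{−2.6499} = 0.070658

Final: 0.070658


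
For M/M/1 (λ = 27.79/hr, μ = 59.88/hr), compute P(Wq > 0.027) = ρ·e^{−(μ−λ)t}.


ρ = 27.79/59.88 = 0.4641
P(Wq > t) = ρ·e^{−(μ−λ)t} = 0.4641·e^{−0.8664}
= 0.4641·0.420450 = 0.195129

Final: 0.195129


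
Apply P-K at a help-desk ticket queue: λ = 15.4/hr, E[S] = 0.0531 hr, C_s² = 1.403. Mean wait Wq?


ρ = λ·E[S] = 15.4·0.0531 = 0.8177
E[S²] = E[S]²(1+C_s²) = 0.0531²·(1+1.403) = 0.006776
Wq = λ·E[S²]/(2(1−ρ)) = 15.4·0.006776/(2·0.1823) = 0.28625 hr

Final: 0.28625 hr


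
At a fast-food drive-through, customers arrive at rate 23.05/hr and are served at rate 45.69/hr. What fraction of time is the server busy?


ρ = λ/μ = 23.05/45.69 = 0.5045

Final: 0.5045


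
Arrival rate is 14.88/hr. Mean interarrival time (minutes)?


Mean interarrival time = 1/λ = 1/14.88 hour = 0.06720 hour
In minutes: 0.06720 × 60 = 4.0323 min

Final: 4.0323 min


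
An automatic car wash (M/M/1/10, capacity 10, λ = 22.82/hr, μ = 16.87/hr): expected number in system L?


ρ = 22.82/16.87 = 1.3527
L = ρ[1 − (K+1)ρ^K + Kρ^(K+1)] / [(1−ρ)(1−ρ^(K+1))]
Numerator: 1.3527·(1 − 11·20.511885 + 10·27.746367) = 71.466962
Denominator: (-0.3527)·(-26.746367) = 9.433366
L = 71.466962/9.433366 = 7.5760

Final: 7.5760


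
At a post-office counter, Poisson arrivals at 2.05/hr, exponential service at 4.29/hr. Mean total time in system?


W = 1/(μ−λ) = 1/(4.29 − 2.05) = 1/2.24 = 0.4464 hr

Final: 0.4464 hr


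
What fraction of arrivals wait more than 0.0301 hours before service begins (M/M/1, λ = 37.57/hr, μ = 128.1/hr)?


ρ = 37.57/128.1 = 0.2933
P(Wq > t) = ρ·e^{−(μ−λ)t} = 0.2933·e^{−2.7250}
= 0.2933·0.065549 = 0.019225

Final: 0.019225


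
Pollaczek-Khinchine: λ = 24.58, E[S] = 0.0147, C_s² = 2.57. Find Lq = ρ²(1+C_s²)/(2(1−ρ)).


ρ = λ·E[S] = 24.58·0.0147 = 0.3613
Lq = ρ²(1+C_s²)/(2(1−ρ)) = 0.1306·(1+2.57)/(2·0.6387)
= 0.1306·3.5700/1.2773 = 0.36489

Final: 0.36489


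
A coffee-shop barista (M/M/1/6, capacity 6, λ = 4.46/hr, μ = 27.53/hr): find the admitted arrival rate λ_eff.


ρ = 0.1620; P_K = (1−ρ)ρ^6/(1−ρ^7) = 0.00001515
λ_eff = λ(1 − P_K) = 4.46·(1 − 0.00001515) = 4.46·0.999985 = 4.4599 /hr

Final: 4.4599 /hr


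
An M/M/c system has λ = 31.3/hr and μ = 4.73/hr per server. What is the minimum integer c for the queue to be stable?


Stability requires cμ > λ ⇔ c > λ/μ.
λ/μ = 31.3/4.73 = 6.6173
Minimum integer c = ⌊6.6173⌋ + 1 = 7
Check: 7·4.73 = 33.11 > 31.3, while 6·4.73 = 28.38 ≤ 31.3

Final: 7 servers


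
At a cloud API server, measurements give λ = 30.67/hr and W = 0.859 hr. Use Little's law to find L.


L = λW = 30.67·0.859 = 26.3455

Final: 26.3455


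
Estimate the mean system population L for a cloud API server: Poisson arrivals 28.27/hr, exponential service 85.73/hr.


ρ = λ/μ = 28.27/85.73 = 0.3298
L = ρ/(1−ρ) = 0.3298/(1 − 0.3298) = 0.3298/0.6702 = 0.4920

Final: 0.4920


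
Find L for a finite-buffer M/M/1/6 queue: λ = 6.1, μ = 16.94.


ρ = 6.1/16.94 = 0.3601
L = ρ[1 − (K+1)ρ^K + Kρ^(K+1)] / [(1−ρ)(1−ρ^(K+1))]
Numerator: 0.3601·(1 − 7·0.002180 + 6·0.0007851) = 0.356295
Denominator: (0.6399)·(0.999215) = 0.639403
L = 0.356295/0.639403 = 0.5572

Final: 0.5572


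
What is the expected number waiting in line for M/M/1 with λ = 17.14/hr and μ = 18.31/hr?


ρ = 17.14/18.31 = 0.9361
Lq = ρ²/(1−ρ) = 0.8763/0.06390 = 13.7135

Final: 13.7135


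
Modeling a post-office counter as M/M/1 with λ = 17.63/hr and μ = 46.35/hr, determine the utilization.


ρ = λ/μ = 17.63/46.35 = 0.3804

Final: 0.3804


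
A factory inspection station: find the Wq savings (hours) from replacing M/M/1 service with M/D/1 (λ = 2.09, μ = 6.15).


ρ = 2.09/6.15 = 0.3398
Wq(M/M/1) = ρ/(μ−λ) = 0.3398/4.06 = 0.08370 hr
Wq(M/D/1) = ρ/(2(μ−λ)) = 0.04185 hr
Savings = 0.08370 − 0.04185 = 0.04185 hr

Final: 0.04185 hr


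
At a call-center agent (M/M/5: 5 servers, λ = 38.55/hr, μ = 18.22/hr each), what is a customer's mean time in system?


a = 2.1158; ρ = 0.4232; P₀ = 0.119327
Lq = P₀·a^c·ρ/(c!(1−ρ)²) = 0.05362
Wq = Lq/λ = 0.05362/38.55 = 0.001391 hr
W = Wq + 1/μ = 0.001391 + 0.05488 = 0.05628 hr

Final: 0.05628 hr


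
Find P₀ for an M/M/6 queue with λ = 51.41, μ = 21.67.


a = λ/μ = 51.41/21.67 = 2.3724; ρ = a/c = 0.3954
Σ_{k=0}^{5} a^k/k! (terms k=0..5) = 1.00000 + 2.37240 + 2.81415 + 2.22543 + 1.31991 + 0.62627 = 10.35817
Tail: a^6/(6!(1−ρ)) = 178.29212/(720·0.6046) = 0.40957
P₀ = 1/(10.35817 + 0.40957) = 1/10.76774 = 0.092870

Final: 0.092870


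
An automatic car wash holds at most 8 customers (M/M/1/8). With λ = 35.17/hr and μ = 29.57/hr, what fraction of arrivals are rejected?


ρ = λ/μ = 35.17/29.57 = 1.1894
P_K = (1−ρ)ρ^K/(1−ρ^(K+1)) = (-0.1894·4.004685)/(1 − 4.763097)
= -0.758412/-3.763097 = 0.201539

Final: 0.201539


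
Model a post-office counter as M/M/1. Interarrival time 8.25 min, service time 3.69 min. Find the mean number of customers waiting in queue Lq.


λ = 60/8.25 = 7.2727 /hr
μ = 60/3.69 = 16.2602 /hr
ρ = λ/μ = 7.2727/16.2602 = 0.4473
Lq = ρ²/(1−ρ) = 0.2001/0.5527 = 0.3619

Final: 0.3619


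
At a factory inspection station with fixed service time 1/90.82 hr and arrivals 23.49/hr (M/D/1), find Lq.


ρ = 23.49/90.82 = 0.2586
M/D/1: Lq = ρ²/(2(1−ρ)) = 0.06690/(2·0.7414) = 0.04512

Final: 0.04512


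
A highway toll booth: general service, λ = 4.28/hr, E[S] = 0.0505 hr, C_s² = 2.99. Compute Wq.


ρ = λ·E[S] = 4.28·0.0505 = 0.2161
E[S²] = E[S]²(1+C_s²) = 0.0505²·(1+2.99) = 0.010175
Wq = λ·E[S²]/(2(1−ρ)) = 4.28·0.010175/(2·0.7839) = 0.02778 hr

Final: 0.02778 hr


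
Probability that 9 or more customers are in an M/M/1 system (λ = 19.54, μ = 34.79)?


ρ = 19.54/34.79 = 0.5617
P(N ≥ n) = ρ^n = 0.5617^9 = 0.005562

Final: 0.005562


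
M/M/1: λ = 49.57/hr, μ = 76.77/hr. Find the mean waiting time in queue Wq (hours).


ρ = 49.57/76.77 = 0.6457
Wq = ρ/(μ−λ) = 0.6457/(76.77 − 49.57) = 0.6457/27.20 = 0.02374 hr

Final: 0.02374 hr


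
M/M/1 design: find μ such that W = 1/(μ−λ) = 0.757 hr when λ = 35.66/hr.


W = 1/(μ−λ) ⇒ μ − λ = 1/W = 1/0.757 = 1.3210
μ = λ + 1/W = 35.66 + 1.3210 = 36.9810 per hr

Final: 36.9810 /hr


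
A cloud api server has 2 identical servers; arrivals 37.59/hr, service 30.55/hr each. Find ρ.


ρ = λ/(cμ) = 37.59/(2·30.55) = 37.59/61.10 = 0.6152

Final: 0.6152
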